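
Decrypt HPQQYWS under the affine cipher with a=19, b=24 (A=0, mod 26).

VFQQAEM

The inverse of 19 mod 26 is 11, since 19·11=209≡1. Apply D(y)=11·(y−24) mod 26:
H(7): 11·(7−24)=-187≡21 → V
P(15): 11·(15−24)=-99≡5 → F
Q(16): 11·(16−24)=-88≡16 → Q
Q(16): 11·(16−24)=-88≡16 → Q
Y(24): 11·(24−24)=0 → A
W(22): 11·(22−24)=-22≡4 → E
S(18): 11·(18−24)=-66≡12 → M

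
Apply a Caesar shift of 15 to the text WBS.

LQH

W(22): 22+15=37≡11 → L
B(1): 1+15=16 → Q
S(18): 18+15=33≡7 → H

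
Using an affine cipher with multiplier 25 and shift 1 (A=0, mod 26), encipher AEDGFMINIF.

BXYVWPTOTW

A(0): 25·0+1=1 → B
E(4): 25·4+1=101≡23 → X
D(3): 25·3+1=76≡24 → Y
G(6): 25·6+1=151≡21 → V
F(5): 25·5+1=126≡22 → W
M(12): 25·12+1=301≡15 → P
I(8): 25·8+1=201≡19 → T
N(13): 25·13+1=326≡14 → O
I(8): 25·8+1=201≡19 → T
F(5): 25·5+1=126≡22 → W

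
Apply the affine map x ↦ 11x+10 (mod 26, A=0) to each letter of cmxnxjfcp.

c(2): 11·2+10=32≡6 → g
m(12): 11·12+10=142≡12 → m
x(23): 11·23+10=263≡3 → d
n(13): 11·13+10=153≡23 → x
x(23): 11·23+10=263≡3 → d
j(9): 11·9+10=109≡5 → f
f(5): 11·5+10=65≡13 → n
c(2): 11·2+10=32≡6 → g
p(15): 11·15+10=175≡19 → t

gmdxdfngt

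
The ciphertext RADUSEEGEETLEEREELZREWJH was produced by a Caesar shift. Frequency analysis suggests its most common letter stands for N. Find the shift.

The most frequent ciphertext letter is E (appears 9 times).
E is position 4; N is position 13.
Shift = -9≡17.

17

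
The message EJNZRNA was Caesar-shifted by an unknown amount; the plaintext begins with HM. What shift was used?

From the crib: E(4)−H(7)=-3≡23, so the shift is 23.

23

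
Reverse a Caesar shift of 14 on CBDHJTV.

C(2): 2−14=-12≡14 → O
B(1): 1−14=-13≡13 → N
D(3): 3−14=-11≡15 → P
H(7): 7−14=-7≡19 → T
J(9): 9−14=-5≡21 → V
T(19): 19−14=5 → F
V(21): 21−14=7 → H

ONPTVFH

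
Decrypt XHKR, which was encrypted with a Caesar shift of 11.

MWZG

X(23): 23−11=12 → M
H(7): 7−11=-4≡22 → W
K(10): 10−11=-1≡25 → Z
R(17): 17−11=6 → G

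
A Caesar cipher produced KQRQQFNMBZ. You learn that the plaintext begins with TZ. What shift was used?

17

From the crib: K(10)−T(19)=-9≡17, so the shift is 17.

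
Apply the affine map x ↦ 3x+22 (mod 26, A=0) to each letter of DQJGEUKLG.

D(3): 3·3+22=31≡5 → F
Q(16): 3·16+22=70≡18 → S
J(9): 3·9+22=49≡23 → X
G(6): 3·6+22=40≡14 → O
E(4): 3·4+22=34≡8 → I
U(20): 3·20+22=82≡4 → E
K(10): 3·10+22=52≡0 → A
L(11): 3·11+22=55≡3 → D
G(6): 3·6+22=40≡14 → O

FSXOIEADO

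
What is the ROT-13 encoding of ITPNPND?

VGCACAQ

I(8): 8+13=21 → V
T(19): 19+13=32≡6 → G
P(15): 15+13=28≡2 → C
N(13): 13+13=26≡0 → A
P(15): 15+13=28≡2 → C
N(13): 13+13=26≡0 → A
D(3): 3+13=16 → Q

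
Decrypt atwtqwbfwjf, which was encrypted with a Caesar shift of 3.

xqtqntyctgc

a(0): 0−3=-3≡23 → x
t(19): 19−3=16 → q
w(22): 22−3=19 → t
t(19): 19−3=16 → q
q(16): 16−3=13 → n
w(22): 22−3=19 → t
b(1): 1−3=-2≡24 → y
f(5): 5−3=2 → c
w(22): 22−3=19 → t
j(9): 9−3=6 → g
f(5): 5−3=2 → c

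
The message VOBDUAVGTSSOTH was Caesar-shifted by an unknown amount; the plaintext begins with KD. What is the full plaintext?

KDQSJPKVIHHDIW

From the crib: V(21)−K(10)=11, so the shift is 11.
Subtract 11 from each ciphertext letter:
V(21): 21−11=10 → K
O(14): 14−11=3 → D
B(1): 1−11=-10≡16 → Q
D(3): 3−11=-8≡18 → S
U(20): 20−11=9 → J
A(0): 0−11=-11≡15 → P
V(21): 21−11=10 → K
G(6): 6−11=-5≡21 → V
T(19): 19−11=8 → I
S(18): 18−11=7 → H
S(18): 18−11=7 → H
O(14): 14−11=3 → D
T(19): 19−11=8 → I
H(7): 7−11=-4≡22 → W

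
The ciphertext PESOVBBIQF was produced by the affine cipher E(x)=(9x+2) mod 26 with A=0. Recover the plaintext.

NGWKFXXSQJ

The inverse of 9 mod 26 is 3, since 9·3=27≡1. Apply D(y)=3·(y−2) mod 26:
P(15): 3·(15−2)=39≡13 → N
E(4): 3·(4−2)=6 → G
S(18): 3·(18−2)=48≡22 → W
O(14): 3·(14−2)=36≡10 → K
V(21): 3·(21−2)=57≡5 → F
B(1): 3·(1−2)=-3≡23 → X
B(1): 3·(1−2)=-3≡23 → X
I(8): 3·(8−2)=18 → S
Q(16): 3·(16−2)=42≡16 → Q
F(5): 3·(5−2)=9 → J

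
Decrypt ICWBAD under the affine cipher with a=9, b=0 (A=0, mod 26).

YGODAJ

The inverse of 9 mod 26 is 3, since 9·3=27≡1. Apply D(y)=3·(y−0) mod 26:
I(8): 3·(8−0)=24 → Y
C(2): 3·(2−0)=6 → G
W(22): 3·(22−0)=66≡14 → O
B(1): 3·(1−0)=3 → D
A(0): 3·(0−0)=0 → A
D(3): 3·(3−0)=9 → J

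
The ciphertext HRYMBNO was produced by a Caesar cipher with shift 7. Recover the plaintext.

H(7): 7−7=0 → A
R(17): 17−7=10 → K
Y(24): 24−7=17 → R
M(12): 12−7=5 → F
B(1): 1−7=-6≡20 → U
N(13): 13−7=6 → G
O(14): 14−7=7 → H

AKRFUGH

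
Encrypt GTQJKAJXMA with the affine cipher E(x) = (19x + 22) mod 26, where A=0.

G(6): 19·6+22=136≡6 → G
T(19): 19·19+22=383≡19 → T
Q(16): 19·16+22=326≡14 → O
J(9): 19·9+22=193≡11 → L
K(10): 19·10+22=212≡4 → E
A(0): 19·0+22=22 → W
J(9): 19·9+22=193≡11 → L
X(23): 19·23+22=459≡17 → R
M(12): 19·12+22=250≡16 → Q
A(0): 19·0+22=22 → W

GTOLEWLRQW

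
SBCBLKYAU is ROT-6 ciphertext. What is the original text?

MVWVFESUO

S(18): 18−6=12 → M
B(1): 1−6=-5≡21 → V
C(2): 2−6=-4≡22 → W
B(1): 1−6=-5≡21 → V
L(11): 11−6=5 → F
K(10): 10−6=4 → E
Y(24): 24−6=18 → S
A(0): 0−6=-6≡20 → U
U(20): 20−6=14 → O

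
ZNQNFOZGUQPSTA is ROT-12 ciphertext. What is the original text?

NBEBTCNUIEDGHO

Z(25): 25−12=13 → N
N(13): 13−12=1 → B
Q(16): 16−12=4 → E
N(13): 13−12=1 → B
F(5): 5−12=-7≡19 → T
O(14): 14−12=2 → C
Z(25): 25−12=13 → N
G(6): 6−12=-6≡20 → U
U(20): 20−12=8 → I
Q(16): 16−12=4 → E
P(15): 15−12=3 → D
S(18): 18−12=6 → G
T(19): 19−12=7 → H
A(0): 0−12=-12≡14 → O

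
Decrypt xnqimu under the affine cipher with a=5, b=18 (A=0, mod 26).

The inverse of 5 mod 26 is 21, since 5·21=105≡1. Apply D(y)=21·(y−18) mod 26:
x(23): 21·(23−18)=105≡1 → b
n(13): 21·(13−18)=-105≡25 → z
q(16): 21·(16−18)=-42≡10 → k
i(8): 21·(8−18)=-210≡24 → y
m(12): 21·(12−18)=-126≡4 → e
u(20): 21·(20−18)=42≡16 → q

bzkyeq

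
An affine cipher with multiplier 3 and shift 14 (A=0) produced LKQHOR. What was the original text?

The inverse of 3 mod 26 is 9, since 3·9=27≡1. Apply D(y)=9·(y−14) mod 26:
L(11): 9·(11−14)=-27≡25 → Z
K(10): 9·(10−14)=-36≡16 → Q
Q(16): 9·(16−14)=18 → S
H(7): 9·(7−14)=-63≡15 → P
O(14): 9·(14−14)=0 → A
R(17): 9·(17−14)=27≡1 → B

ZQSPAB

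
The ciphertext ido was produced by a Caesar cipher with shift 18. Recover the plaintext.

qlw

i(8): 8−18=-10≡16 → q
d(3): 3−18=-15≡11 → l
o(14): 14−18=-4≡22 → w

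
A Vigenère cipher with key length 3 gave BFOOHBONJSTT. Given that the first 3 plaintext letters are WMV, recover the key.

Subtract each crib letter from the matching ciphertext letter (mod 26):
B(1)−W(22)=-21≡5 → F
F(5)−M(12)=-7≡19 → T
O(14)−V(21)=-7≡19 → T

FTT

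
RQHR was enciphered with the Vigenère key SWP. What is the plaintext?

Repeat the key across the ciphertext: SWPS
R(17)−S(18): -1≡25 → Z
Q(16)−W(22): -6≡20 → U
H(7)−P(15): -8≡18 → S
R(17)−S(18): -1≡25 → Z

ZUSZ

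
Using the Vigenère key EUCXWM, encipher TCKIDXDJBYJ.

Repeat the key across the message: EUCXWMEUCXW
T(19)+E(4): 23 → X
C(2)+U(20): 22 → W
K(10)+C(2): 12 → M
I(8)+X(23): 31≡5 → F
D(3)+W(22): 25 → Z
X(23)+M(12): 35≡9 → J
D(3)+E(4): 7 → H
J(9)+U(20): 29≡3 → D
B(1)+C(2): 3 → D
Y(24)+X(23): 47≡21 → V
J(9)+W(22): 31≡5 → F

XWMFZJHDDVF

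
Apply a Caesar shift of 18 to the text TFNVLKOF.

LXFNDCGX

T(19): 19+18=37≡11 → L
F(5): 5+18=23 → X
N(13): 13+18=31≡5 → F
V(21): 21+18=39≡13 → N
L(11): 11+18=29≡3 → D
K(10): 10+18=28≡2 → C
O(14): 14+18=32≡6 → G
F(5): 5+18=23 → X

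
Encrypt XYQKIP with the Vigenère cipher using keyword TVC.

Repeat the key across the message: TVCTVC
X(23)+T(19): 42≡16 → Q
Y(24)+V(21): 45≡19 → T
Q(16)+C(2): 18 → S
K(10)+T(19): 29≡3 → D
I(8)+V(21): 29≡3 → D
P(15)+C(2): 17 → R

QTSDDR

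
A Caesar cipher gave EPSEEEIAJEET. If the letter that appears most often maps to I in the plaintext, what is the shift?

22

The most frequent ciphertext letter is E (appears 6 times).
E is position 4; I is position 8.
Shift = -4≡22.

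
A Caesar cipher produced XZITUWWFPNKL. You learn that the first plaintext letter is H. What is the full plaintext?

From the crib: X(23)−H(7)=16, so the shift is 16.
Subtract 16 from each ciphertext letter:
X(23): 23−16=7 → H
Z(25): 25−16=9 → J
I(8): 8−16=-8≡18 → S
T(19): 19−16=3 → D
U(20): 20−16=4 → E
W(22): 22−16=6 → G
W(22): 22−16=6 → G
F(5): 5−16=-11≡15 → P
P(15): 15−16=-1≡25 → Z
N(13): 13−16=-3≡23 → X
K(10): 10−16=-6≡20 → U
L(11): 11−16=-5≡21 → V

HJSDEGGPZXUV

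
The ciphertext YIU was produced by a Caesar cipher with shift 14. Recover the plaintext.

Y(24): 24−14=10 → K
I(8): 8−14=-6≡20 → U
U(20): 20−14=6 → G

KUG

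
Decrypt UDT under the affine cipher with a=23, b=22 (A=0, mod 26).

SPB

The inverse of 23 mod 26 is 17, since 23·17=391≡1. Apply D(y)=17·(y−22) mod 26:
U(20): 17·(20−22)=-34≡18 → S
D(3): 17·(3−22)=-323≡15 → P
T(19): 17·(19−22)=-51≡1 → B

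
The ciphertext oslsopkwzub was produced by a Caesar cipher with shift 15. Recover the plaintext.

o(14): 14−15=-1≡25 → z
s(18): 18−15=3 → d
l(11): 11−15=-4≡22 → w
s(18): 18−15=3 → d
o(14): 14−15=-1≡25 → z
p(15): 15−15=0 → a
k(10): 10−15=-5≡21 → v
w(22): 22−15=7 → h
z(25): 25−15=10 → k
u(20): 20−15=5 → f
b(1): 1−15=-14≡12 → m

zdwdzavhkfm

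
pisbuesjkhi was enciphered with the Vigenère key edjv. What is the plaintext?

lfjgqbjogez

Repeat the key across the ciphertext: edjvedjvedj
p(15)−e(4): 11 → l
i(8)−d(3): 5 → f
s(18)−j(9): 9 → j
b(1)−v(21): -20≡6 → g
u(20)−e(4): 16 → q
e(4)−d(3): 1 → b
s(18)−j(9): 9 → j
j(9)−v(21): -12≡14 → o
k(10)−e(4): 6 → g
h(7)−d(3): 4 → e
i(8)−j(9): -1≡25 → z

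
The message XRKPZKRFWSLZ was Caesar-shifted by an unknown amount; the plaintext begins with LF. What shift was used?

From the crib: X(23)−L(11)=12, so the shift is 12.

12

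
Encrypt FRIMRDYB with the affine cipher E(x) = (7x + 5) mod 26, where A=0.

OUJLUARM

F(5): 7·5+5=40≡14 → O
R(17): 7·17+5=124≡20 → U
I(8): 7·8+5=61≡9 → J
M(12): 7·12+5=89≡11 → L
R(17): 7·17+5=124≡20 → U
D(3): 7·3+5=26≡0 → A
Y(24): 7·24+5=173≡17 → R
B(1): 7·1+5=12 → M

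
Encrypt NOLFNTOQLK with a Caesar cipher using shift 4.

N(13): 13+4=17 → R
O(14): 14+4=18 → S
L(11): 11+4=15 → P
F(5): 5+4=9 → J
N(13): 13+4=17 → R
T(19): 19+4=23 → X
O(14): 14+4=18 → S
Q(16): 16+4=20 → U
L(11): 11+4=15 → P
K(10): 10+4=14 → O

RSPJRXSUPO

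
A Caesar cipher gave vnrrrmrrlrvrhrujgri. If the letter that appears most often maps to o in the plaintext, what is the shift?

3

The most frequent ciphertext letter is r (appears 9 times).
r is position 17; o is position 14.
Shift = 3.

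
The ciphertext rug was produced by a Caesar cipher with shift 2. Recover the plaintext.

r(17): 17−2=15 → p
u(20): 20−2=18 → s
g(6): 6−2=4 → e

pse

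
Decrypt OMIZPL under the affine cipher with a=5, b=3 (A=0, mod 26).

The inverse of 5 mod 26 is 21, since 5·21=105≡1. Apply D(y)=21·(y−3) mod 26:
O(14): 21·(14−3)=231≡23 → X
M(12): 21·(12−3)=189≡7 → H
I(8): 21·(8−3)=105≡1 → B
Z(25): 21·(25−3)=462≡20 → U
P(15): 21·(15−3)=252≡18 → S
L(11): 21·(11−3)=168≡12 → M

XHBUSM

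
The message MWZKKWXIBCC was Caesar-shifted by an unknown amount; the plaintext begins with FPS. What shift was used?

From the crib: M(12)−F(5)=7, so the shift is 7.

7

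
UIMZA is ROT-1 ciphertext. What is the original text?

THLYZ

U(20): 20−1=19 → T
I(8): 8−1=7 → H
M(12): 12−1=11 → L
Z(25): 25−1=24 → Y
A(0): 0−1=-1≡25 → Z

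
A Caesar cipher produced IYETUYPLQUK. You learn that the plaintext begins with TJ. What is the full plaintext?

TJPEFJAWBFV

From the crib: I(8)−T(19)=-11≡15, so the shift is 15.
Subtract 15 from each ciphertext letter:
I(8): 8−15=-7≡19 → T
Y(24): 24−15=9 → J
E(4): 4−15=-11≡15 → P
T(19): 19−15=4 → E
U(20): 20−15=5 → F
Y(24): 24−15=9 → J
P(15): 15−15=0 → A
L(11): 11−15=-4≡22 → W
Q(16): 16−15=1 → B
U(20): 20−15=5 → F
K(10): 10−15=-5≡21 → V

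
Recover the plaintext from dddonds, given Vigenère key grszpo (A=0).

Repeat the key across the ciphertext: grszpog
d(3)−g(6): -3≡23 → x
d(3)−r(17): -14≡12 → m
d(3)−s(18): -15≡11 → l
o(14)−z(25): -11≡15 → p
n(13)−p(15): -2≡24 → y
d(3)−o(14): -11≡15 → p
s(18)−g(6): 12 → m

xmlpypm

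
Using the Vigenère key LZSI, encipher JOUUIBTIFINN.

Repeat the key across the message: LZSILZSILZSI
J(9)+L(11): 20 → U
O(14)+Z(25): 39≡13 → N
U(20)+S(18): 38≡12 → M
U(20)+I(8): 28≡2 → C
I(8)+L(11): 19 → T
B(1)+Z(25): 26≡0 → A
T(19)+S(18): 37≡11 → L
I(8)+I(8): 16 → Q
F(5)+L(11): 16 → Q
I(8)+Z(25): 33≡7 → H
N(13)+S(18): 31≡5 → F
N(13)+I(8): 21 → V

UNMCTALQQHFV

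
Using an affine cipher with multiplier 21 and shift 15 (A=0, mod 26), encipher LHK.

MGR

L(11): 21·11+15=246≡12 → M
H(7): 21·7+15=162≡6 → G
K(10): 21·10+15=225≡17 → R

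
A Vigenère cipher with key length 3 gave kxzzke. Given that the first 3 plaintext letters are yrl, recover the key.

Subtract each crib letter from the matching ciphertext letter (mod 26):
k(10)−y(24)=-14≡12 → m
x(23)−r(17)=6 → g
z(25)−l(11)=14 → o

mgo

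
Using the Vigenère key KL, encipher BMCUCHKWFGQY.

LXMFMSUHPRAJ

Repeat the key across the message: KLKLKLKLKLKL
B(1)+K(10): 11 → L
M(12)+L(11): 23 → X
C(2)+K(10): 12 → M
U(20)+L(11): 31≡5 → F
C(2)+K(10): 12 → M
H(7)+L(11): 18 → S
K(10)+K(10): 20 → U
W(22)+L(11): 33≡7 → H
F(5)+K(10): 15 → P
G(6)+L(11): 17 → R
Q(16)+K(10): 26≡0 → A
Y(24)+L(11): 35≡9 → J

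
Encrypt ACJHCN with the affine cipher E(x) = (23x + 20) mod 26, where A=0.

UOTZOH

A(0): 23·0+20=20 → U
C(2): 23·2+20=66≡14 → O
J(9): 23·9+20=227≡19 → T
H(7): 23·7+20=181≡25 → Z
C(2): 23·2+20=66≡14 → O
N(13): 23·13+20=319≡7 → H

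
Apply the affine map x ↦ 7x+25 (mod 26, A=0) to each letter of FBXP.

F(5): 7·5+25=60≡8 → I
B(1): 7·1+25=32≡6 → G
X(23): 7·23+25=186≡4 → E
P(15): 7·15+25=130≡0 → A

IGEA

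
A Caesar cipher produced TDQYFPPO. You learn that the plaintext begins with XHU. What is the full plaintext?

XHUCJTTS

From the crib: T(19)−X(23)=-4≡22, so the shift is 22.
Subtract 22 from each ciphertext letter:
T(19): 19−22=-3≡23 → X
D(3): 3−22=-19≡7 → H
Q(16): 16−22=-6≡20 → U
Y(24): 24−22=2 → C
F(5): 5−22=-17≡9 → J
P(15): 15−22=-7≡19 → T
P(15): 15−22=-7≡19 → T
O(14): 14−22=-8≡18 → S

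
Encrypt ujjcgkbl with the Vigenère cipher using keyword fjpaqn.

Repeat the key across the message: fjpaqnfj
u(20)+f(5): 25 → z
j(9)+j(9): 18 → s
j(9)+p(15): 24 → y
c(2)+a(0): 2 → c
g(6)+q(16): 22 → w
k(10)+n(13): 23 → x
b(1)+f(5): 6 → g
l(11)+j(9): 20 → u

zsycwxgu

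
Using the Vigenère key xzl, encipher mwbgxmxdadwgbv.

jvmdwxuclavryu

Repeat the key across the message: xzlxzlxzlxzlxz
m(12)+x(23): 35≡9 → j
w(22)+z(25): 47≡21 → v
b(1)+l(11): 12 → m
g(6)+x(23): 29≡3 → d
x(23)+z(25): 48≡22 → w
m(12)+l(11): 23 → x
x(23)+x(23): 46≡20 → u
d(3)+z(25): 28≡2 → c
a(0)+l(11): 11 → l
d(3)+x(23): 26≡0 → a
w(22)+z(25): 47≡21 → v
g(6)+l(11): 17 → r
b(1)+x(23): 24 → y
v(21)+z(25): 46≡20 → u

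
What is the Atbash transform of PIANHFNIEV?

P(15) → K(10)
I(8) → R(17)
A(0) → Z(25)
N(13) → M(12)
H(7) → S(18)
F(5) → U(20)
N(13) → M(12)
I(8) → R(17)
E(4) → V(21)
V(21) → E(4)

KRZMSUMRVE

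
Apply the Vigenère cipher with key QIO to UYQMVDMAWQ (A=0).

Repeat the key across the message: QIOQIOQIOQ
U(20)+Q(16): 36≡10 → K
Y(24)+I(8): 32≡6 → G
Q(16)+O(14): 30≡4 → E
M(12)+Q(16): 28≡2 → C
V(21)+I(8): 29≡3 → D
D(3)+O(14): 17 → R
M(12)+Q(16): 28≡2 → C
A(0)+I(8): 8 → I
W(22)+O(14): 36≡10 → K
Q(16)+Q(16): 32≡6 → G

KGECDRCIKG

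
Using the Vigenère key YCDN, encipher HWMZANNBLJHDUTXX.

FYPMYPQOJLKQSVAK

Repeat the key across the message: YCDNYCDNYCDNYCDN
H(7)+Y(24): 31≡5 → F
W(22)+C(2): 24 → Y
M(12)+D(3): 15 → P
Z(25)+N(13): 38≡12 → M
A(0)+Y(24): 24 → Y
N(13)+C(2): 15 → P
N(13)+D(3): 16 → Q
B(1)+N(13): 14 → O
L(11)+Y(24): 35≡9 → J
J(9)+C(2): 11 → L
H(7)+D(3): 10 → K
D(3)+N(13): 16 → Q
U(20)+Y(24): 44≡18 → S
T(19)+C(2): 21 → V
X(23)+D(3): 26≡0 → A
X(23)+N(13): 36≡10 → K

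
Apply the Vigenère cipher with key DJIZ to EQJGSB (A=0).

Repeat the key across the message: DJIZDJ
E(4)+D(3): 7 → H
Q(16)+J(9): 25 → Z
J(9)+I(8): 17 → R
G(6)+Z(25): 31≡5 → F
S(18)+D(3): 21 → V
B(1)+J(9): 10 → K

HZRFVK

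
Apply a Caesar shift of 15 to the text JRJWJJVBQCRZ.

J(9): 9+15=24 → Y
R(17): 17+15=32≡6 → G
J(9): 9+15=24 → Y
W(22): 22+15=37≡11 → L
J(9): 9+15=24 → Y
J(9): 9+15=24 → Y
V(21): 21+15=36≡10 → K
B(1): 1+15=16 → Q
Q(16): 16+15=31≡5 → F
C(2): 2+15=17 → R
R(17): 17+15=32≡6 → G
Z(25): 25+15=40≡14 → O

YGYLYYKQFRGO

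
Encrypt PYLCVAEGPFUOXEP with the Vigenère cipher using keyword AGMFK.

PEXHFAKSUPUUJJZ

Repeat the key across the message: AGMFKAGMFKAGMFK
P(15)+A(0): 15 → P
Y(24)+G(6): 30≡4 → E
L(11)+M(12): 23 → X
C(2)+F(5): 7 → H
V(21)+K(10): 31≡5 → F
A(0)+A(0): 0 → A
E(4)+G(6): 10 → K
G(6)+M(12): 18 → S
P(15)+F(5): 20 → U
F(5)+K(10): 15 → P
U(20)+A(0): 20 → U
O(14)+G(6): 20 → U
X(23)+M(12): 35≡9 → J
E(4)+F(5): 9 → J
P(15)+K(10): 25 → Z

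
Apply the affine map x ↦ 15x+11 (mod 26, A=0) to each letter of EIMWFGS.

E(4): 15·4+11=71≡19 → T
I(8): 15·8+11=131≡1 → B
M(12): 15·12+11=191≡9 → J
W(22): 15·22+11=341≡3 → D
F(5): 15·5+11=86≡8 → I
G(6): 15·6+11=101≡23 → X
S(18): 15·18+11=281≡21 → V

TBJDIXV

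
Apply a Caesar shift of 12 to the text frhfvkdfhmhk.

rdtrhwprtytw

f(5): 5+12=17 → r
r(17): 17+12=29≡3 → d
h(7): 7+12=19 → t
f(5): 5+12=17 → r
v(21): 21+12=33≡7 → h
k(10): 10+12=22 → w
d(3): 3+12=15 → p
f(5): 5+12=17 → r
h(7): 7+12=19 → t
m(12): 12+12=24 → y
h(7): 7+12=19 → t
k(10): 10+12=22 → w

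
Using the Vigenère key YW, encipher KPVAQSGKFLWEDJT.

ILTWOOEGDHUABFR

Repeat the key across the message: YWYWYWYWYWYWYWY
K(10)+Y(24): 34≡8 → I
P(15)+W(22): 37≡11 → L
V(21)+Y(24): 45≡19 → T
A(0)+W(22): 22 → W
Q(16)+Y(24): 40≡14 → O
S(18)+W(22): 40≡14 → O
G(6)+Y(24): 30≡4 → E
K(10)+W(22): 32≡6 → G
F(5)+Y(24): 29≡3 → D
L(11)+W(22): 33≡7 → H
W(22)+Y(24): 46≡20 → U
E(4)+W(22): 26≡0 → A
D(3)+Y(24): 27≡1 → B
J(9)+W(22): 31≡5 → F
T(19)+Y(24): 43≡17 → R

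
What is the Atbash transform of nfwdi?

mudwr

n(13) → m(12)
f(5) → u(20)
w(22) → d(3)
d(3) → w(22)
i(8) → r(17)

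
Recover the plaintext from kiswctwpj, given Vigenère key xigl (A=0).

Repeat the key across the ciphertext: xiglxiglx
k(10)−x(23): -13≡13 → n
i(8)−i(8): 0 → a
s(18)−g(6): 12 → m
w(22)−l(11): 11 → l
c(2)−x(23): -21≡5 → f
t(19)−i(8): 11 → l
w(22)−g(6): 16 → q
p(15)−l(11): 4 → e
j(9)−x(23): -14≡12 → m

namlflqem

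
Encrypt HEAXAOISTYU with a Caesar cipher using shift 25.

H(7): 7+25=32≡6 → G
E(4): 4+25=29≡3 → D
A(0): 0+25=25 → Z
X(23): 23+25=48≡22 → W
A(0): 0+25=25 → Z
O(14): 14+25=39≡13 → N
I(8): 8+25=33≡7 → H
S(18): 18+25=43≡17 → R
T(19): 19+25=44≡18 → S
Y(24): 24+25=49≡23 → X
U(20): 20+25=45≡19 → T

GDZWZNHRSXT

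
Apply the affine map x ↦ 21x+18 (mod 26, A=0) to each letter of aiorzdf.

a(0): 21·0+18=18 → s
i(8): 21·8+18=186≡4 → e
o(14): 21·14+18=312≡0 → a
r(17): 21·17+18=375≡11 → l
z(25): 21·25+18=543≡23 → x
d(3): 21·3+18=81≡3 → d
f(5): 21·5+18=123≡19 → t

sealxdt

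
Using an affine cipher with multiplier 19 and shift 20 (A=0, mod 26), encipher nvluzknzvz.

n(13): 19·13+20=267≡7 → h
v(21): 19·21+20=419≡3 → d
l(11): 19·11+20=229≡21 → v
u(20): 19·20+20=400≡10 → k
z(25): 19·25+20=495≡1 → b
k(10): 19·10+20=210≡2 → c
n(13): 19·13+20=267≡7 → h
z(25): 19·25+20=495≡1 → b
v(21): 19·21+20=419≡3 → d
z(25): 19·25+20=495≡1 → b

hdvkbchbdb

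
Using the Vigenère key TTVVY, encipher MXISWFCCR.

FQDNUYVXM

Repeat the key across the message: TTVVYTTVV
M(12)+T(19): 31≡5 → F
X(23)+T(19): 42≡16 → Q
I(8)+V(21): 29≡3 → D
S(18)+V(21): 39≡13 → N
W(22)+Y(24): 46≡20 → U
F(5)+T(19): 24 → Y
C(2)+T(19): 21 → V
C(2)+V(21): 23 → X
R(17)+V(21): 38≡12 → M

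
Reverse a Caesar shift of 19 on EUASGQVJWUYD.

LBHZNXCQDBFK

E(4): 4−19=-15≡11 → L
U(20): 20−19=1 → B
A(0): 0−19=-19≡7 → H
S(18): 18−19=-1≡25 → Z
G(6): 6−19=-13≡13 → N
Q(16): 16−19=-3≡23 → X
V(21): 21−19=2 → C
J(9): 9−19=-10≡16 → Q
W(22): 22−19=3 → D
U(20): 20−19=1 → B
Y(24): 24−19=5 → F
D(3): 3−19=-16≡10 → K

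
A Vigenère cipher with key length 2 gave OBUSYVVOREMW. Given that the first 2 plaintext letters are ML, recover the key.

Subtract each crib letter from the matching ciphertext letter (mod 26):
O(14)−M(12)=2 → C
B(1)−L(11)=-10≡16 → Q

CQ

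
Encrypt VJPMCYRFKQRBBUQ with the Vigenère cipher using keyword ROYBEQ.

Repeat the key across the message: ROYBEQROYBEQROY
V(21)+R(17): 38≡12 → M
J(9)+O(14): 23 → X
P(15)+Y(24): 39≡13 → N
M(12)+B(1): 13 → N
C(2)+E(4): 6 → G
Y(24)+Q(16): 40≡14 → O
R(17)+R(17): 34≡8 → I
F(5)+O(14): 19 → T
K(10)+Y(24): 34≡8 → I
Q(16)+B(1): 17 → R
R(17)+E(4): 21 → V
B(1)+Q(16): 17 → R
B(1)+R(17): 18 → S
U(20)+O(14): 34≡8 → I
Q(16)+Y(24): 40≡14 → O

MXNNGOITIRVRSIO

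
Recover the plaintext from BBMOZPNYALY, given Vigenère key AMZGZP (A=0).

BPNIAANMBFZ

Repeat the key across the ciphertext: AMZGZPAMZGZ
B(1)−A(0): 1 → B
B(1)−M(12): -11≡15 → P
M(12)−Z(25): -13≡13 → N
O(14)−G(6): 8 → I
Z(25)−Z(25): 0 → A
P(15)−P(15): 0 → A
N(13)−A(0): 13 → N
Y(24)−M(12): 12 → M
A(0)−Z(25): -25≡1 → B
L(11)−G(6): 5 → F
Y(24)−Z(25): -1≡25 → Z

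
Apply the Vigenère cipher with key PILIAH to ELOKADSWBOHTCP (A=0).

Repeat the key across the message: PILIAHPILIAHPI
E(4)+P(15): 19 → T
L(11)+I(8): 19 → T
O(14)+L(11): 25 → Z
K(10)+I(8): 18 → S
A(0)+A(0): 0 → A
D(3)+H(7): 10 → K
S(18)+P(15): 33≡7 → H
W(22)+I(8): 30≡4 → E
B(1)+L(11): 12 → M
O(14)+I(8): 22 → W
H(7)+A(0): 7 → H
T(19)+H(7): 26≡0 → A
C(2)+P(15): 17 → R
P(15)+I(8): 23 → X

TTZSAKHEMWHARX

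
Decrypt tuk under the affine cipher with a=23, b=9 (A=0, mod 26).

ofr

The inverse of 23 mod 26 is 17, since 23·17=391≡1. Apply D(y)=17·(y−9) mod 26:
t(19): 17·(19−9)=170≡14 → o
u(20): 17·(20−9)=187≡5 → f
k(10): 17·(10−9)=17 → r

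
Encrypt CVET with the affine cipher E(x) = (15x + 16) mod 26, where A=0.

UTYP

C(2): 15·2+16=46≡20 → U
V(21): 15·21+16=331≡19 → T
E(4): 15·4+16=76≡24 → Y
T(19): 15·19+16=301≡15 → P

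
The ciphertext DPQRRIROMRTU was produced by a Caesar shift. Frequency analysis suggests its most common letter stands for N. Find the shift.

The most frequent ciphertext letter is R (appears 4 times).
R is position 17; N is position 13.
Shift = 4.

4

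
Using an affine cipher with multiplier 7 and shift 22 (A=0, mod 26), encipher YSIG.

Y(24): 7·24+22=190≡8 → I
S(18): 7·18+22=148≡18 → S
I(8): 7·8+22=78≡0 → A
G(6): 7·6+22=64≡12 → M

ISAM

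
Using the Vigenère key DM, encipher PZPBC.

Repeat the key across the message: DMDMD
P(15)+D(3): 18 → S
Z(25)+M(12): 37≡11 → L
P(15)+D(3): 18 → S
B(1)+M(12): 13 → N
C(2)+D(3): 5 → F

SLSNF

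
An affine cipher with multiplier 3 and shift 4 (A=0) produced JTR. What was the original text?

TFN

The inverse of 3 mod 26 is 9, since 3·9=27≡1. Apply D(y)=9·(y−4) mod 26:
J(9): 9·(9−4)=45≡19 → T
T(19): 9·(19−4)=135≡5 → F
R(17): 9·(17−4)=117≡13 → N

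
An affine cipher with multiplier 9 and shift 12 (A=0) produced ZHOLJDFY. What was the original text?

NLGXRZFK

The inverse of 9 mod 26 is 3, since 9·3=27≡1. Apply D(y)=3·(y−12) mod 26:
Z(25): 3·(25−12)=39≡13 → N
H(7): 3·(7−12)=-15≡11 → L
O(14): 3·(14−12)=6 → G
L(11): 3·(11−12)=-3≡23 → X
J(9): 3·(9−12)=-9≡17 → R
D(3): 3·(3−12)=-27≡25 → Z
F(5): 3·(5−12)=-21≡5 → F
Y(24): 3·(24−12)=36≡10 → K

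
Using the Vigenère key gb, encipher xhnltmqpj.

Repeat the key across the message: gbgbgbgbg
x(23)+g(6): 29≡3 → d
h(7)+b(1): 8 → i
n(13)+g(6): 19 → t
l(11)+b(1): 12 → m
t(19)+g(6): 25 → z
m(12)+b(1): 13 → n
q(16)+g(6): 22 → w
p(15)+b(1): 16 → q
j(9)+g(6): 15 → p

ditmznwqp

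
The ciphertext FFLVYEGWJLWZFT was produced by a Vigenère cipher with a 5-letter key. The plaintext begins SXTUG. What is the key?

Subtract each crib letter from the matching ciphertext letter (mod 26):
F(5)−S(18)=-13≡13 → N
F(5)−X(23)=-18≡8 → I
L(11)−T(19)=-8≡18 → S
V(21)−U(20)=1 → B
Y(24)−G(6)=18 → S

NISBS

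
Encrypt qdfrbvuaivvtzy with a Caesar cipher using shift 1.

regscwvbjwwuaz

q(16): 16+1=17 → r
d(3): 3+1=4 → e
f(5): 5+1=6 → g
r(17): 17+1=18 → s
b(1): 1+1=2 → c
v(21): 21+1=22 → w
u(20): 20+1=21 → v
a(0): 0+1=1 → b
i(8): 8+1=9 → j
v(21): 21+1=22 → w
v(21): 21+1=22 → w
t(19): 19+1=20 → u
z(25): 25+1=26≡0 → a
y(24): 24+1=25 → z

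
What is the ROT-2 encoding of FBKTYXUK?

HDMVAZWM

F(5): 5+2=7 → H
B(1): 1+2=3 → D
K(10): 10+2=12 → M
T(19): 19+2=21 → V
Y(24): 24+2=26≡0 → A
X(23): 23+2=25 → Z
U(20): 20+2=22 → W
K(10): 10+2=12 → M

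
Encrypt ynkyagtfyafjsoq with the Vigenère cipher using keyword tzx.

Repeat the key across the message: tzxtzxtzxtzxtzx
y(24)+t(19): 43≡17 → r
n(13)+z(25): 38≡12 → m
k(10)+x(23): 33≡7 → h
y(24)+t(19): 43≡17 → r
a(0)+z(25): 25 → z
g(6)+x(23): 29≡3 → d
t(19)+t(19): 38≡12 → m
f(5)+z(25): 30≡4 → e
y(24)+x(23): 47≡21 → v
a(0)+t(19): 19 → t
f(5)+z(25): 30≡4 → e
j(9)+x(23): 32≡6 → g
s(18)+t(19): 37≡11 → l
o(14)+z(25): 39≡13 → n
q(16)+x(23): 39≡13 → n

rmhrzdmevteglnn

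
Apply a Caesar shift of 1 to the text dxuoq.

eyvpr

d(3): 3+1=4 → e
x(23): 23+1=24 → y
u(20): 20+1=21 → v
o(14): 14+1=15 → p
q(16): 16+1=17 → r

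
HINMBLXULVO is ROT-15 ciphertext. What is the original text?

STYXMWIFWGZ

H(7): 7−15=-8≡18 → S
I(8): 8−15=-7≡19 → T
N(13): 13−15=-2≡24 → Y
M(12): 12−15=-3≡23 → X
B(1): 1−15=-14≡12 → M
L(11): 11−15=-4≡22 → W
X(23): 23−15=8 → I
U(20): 20−15=5 → F
L(11): 11−15=-4≡22 → W
V(21): 21−15=6 → G
O(14): 14−15=-1≡25 → Z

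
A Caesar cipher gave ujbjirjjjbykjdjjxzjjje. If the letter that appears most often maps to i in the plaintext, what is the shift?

1

The most frequent ciphertext letter is j (appears 11 times).
j is position 9; i is position 8.
Shift = 1.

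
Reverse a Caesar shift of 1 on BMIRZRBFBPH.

B(1): 1−1=0 → A
M(12): 12−1=11 → L
I(8): 8−1=7 → H
R(17): 17−1=16 → Q
Z(25): 25−1=24 → Y
R(17): 17−1=16 → Q
B(1): 1−1=0 → A
F(5): 5−1=4 → E
B(1): 1−1=0 → A
P(15): 15−1=14 → O
H(7): 7−1=6 → G

ALHQYQAEAOG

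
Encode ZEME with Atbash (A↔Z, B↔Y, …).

AVNV

Z(25) → A(0)
E(4) → V(21)
M(12) → N(13)
E(4) → V(21)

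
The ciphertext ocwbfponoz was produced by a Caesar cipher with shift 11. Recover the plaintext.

o(14): 14−11=3 → d
c(2): 2−11=-9≡17 → r
w(22): 22−11=11 → l
b(1): 1−11=-10≡16 → q
f(5): 5−11=-6≡20 → u
p(15): 15−11=4 → e
o(14): 14−11=3 → d
n(13): 13−11=2 → c
o(14): 14−11=3 → d
z(25): 25−11=14 → o

drlquedcdo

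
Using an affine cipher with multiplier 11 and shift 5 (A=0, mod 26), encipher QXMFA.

Q(16): 11·16+5=181≡25 → Z
X(23): 11·23+5=258≡24 → Y
M(12): 11·12+5=137≡7 → H
F(5): 11·5+5=60≡8 → I
A(0): 11·0+5=5 → F

ZYHIF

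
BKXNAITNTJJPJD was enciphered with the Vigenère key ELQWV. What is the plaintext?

Repeat the key across the ciphertext: ELQWVELQWVELQW
B(1)−E(4): -3≡23 → X
K(10)−L(11): -1≡25 → Z
X(23)−Q(16): 7 → H
N(13)−W(22): -9≡17 → R
A(0)−V(21): -21≡5 → F
I(8)−E(4): 4 → E
T(19)−L(11): 8 → I
N(13)−Q(16): -3≡23 → X
T(19)−W(22): -3≡23 → X
J(9)−V(21): -12≡14 → O
J(9)−E(4): 5 → F
P(15)−L(11): 4 → E
J(9)−Q(16): -7≡19 → T
D(3)−W(22): -19≡7 → H

XZHRFEIXXOFETH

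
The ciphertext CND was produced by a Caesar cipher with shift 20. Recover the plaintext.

C(2): 2−20=-18≡8 → I
N(13): 13−20=-7≡19 → T
D(3): 3−20=-17≡9 → J

ITJ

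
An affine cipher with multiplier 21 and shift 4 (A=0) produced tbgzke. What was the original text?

xlkbea

The inverse of 21 mod 26 is 5, since 21·5=105≡1. Apply D(y)=5·(y−4) mod 26:
t(19): 5·(19−4)=75≡23 → x
b(1): 5·(1−4)=-15≡11 → l
g(6): 5·(6−4)=10 → k
z(25): 5·(25−4)=105≡1 → b
k(10): 5·(10−4)=30≡4 → e
e(4): 5·(4−4)=0 → a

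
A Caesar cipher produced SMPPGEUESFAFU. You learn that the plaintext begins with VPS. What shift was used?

From the crib: S(18)−V(21)=-3≡23, so the shift is 23.

23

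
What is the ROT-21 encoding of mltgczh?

hgobxuc

m(12): 12+21=33≡7 → h
l(11): 11+21=32≡6 → g
t(19): 19+21=40≡14 → o
g(6): 6+21=27≡1 → b
c(2): 2+21=23 → x
z(25): 25+21=46≡20 → u
h(7): 7+21=28≡2 → c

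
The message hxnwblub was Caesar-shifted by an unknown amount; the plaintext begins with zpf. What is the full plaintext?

From the crib: h(7)−z(25)=-18≡8, so the shift is 8.
Subtract 8 from each ciphertext letter:
h(7): 7−8=-1≡25 → z
x(23): 23−8=15 → p
n(13): 13−8=5 → f
w(22): 22−8=14 → o
b(1): 1−8=-7≡19 → t
l(11): 11−8=3 → d
u(20): 20−8=12 → m
b(1): 1−8=-7≡19 → t

zpfotdmt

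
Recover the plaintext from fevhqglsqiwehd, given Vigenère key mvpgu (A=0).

Repeat the key across the ciphertext: mvpgumvpgumvpg
f(5)−m(12): -7≡19 → t
e(4)−v(21): -17≡9 → j
v(21)−p(15): 6 → g
h(7)−g(6): 1 → b
q(16)−u(20): -4≡22 → w
g(6)−m(12): -6≡20 → u
l(11)−v(21): -10≡16 → q
s(18)−p(15): 3 → d
q(16)−g(6): 10 → k
i(8)−u(20): -12≡14 → o
w(22)−m(12): 10 → k
e(4)−v(21): -17≡9 → j
h(7)−p(15): -8≡18 → s
d(3)−g(6): -3≡23 → x

tjgbwuqdkokjsx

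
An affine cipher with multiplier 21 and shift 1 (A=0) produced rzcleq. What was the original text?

The inverse of 21 mod 26 is 5, since 21·5=105≡1. Apply D(y)=5·(y−1) mod 26:
r(17): 5·(17−1)=80≡2 → c
z(25): 5·(25−1)=120≡16 → q
c(2): 5·(2−1)=5 → f
l(11): 5·(11−1)=50≡24 → y
e(4): 5·(4−1)=15 → p
q(16): 5·(16−1)=75≡23 → x

cqfypx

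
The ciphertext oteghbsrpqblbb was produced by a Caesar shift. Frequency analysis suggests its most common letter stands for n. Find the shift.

14

The most frequent ciphertext letter is b (appears 4 times).
b is position 1; n is position 13.
Shift = -12≡14.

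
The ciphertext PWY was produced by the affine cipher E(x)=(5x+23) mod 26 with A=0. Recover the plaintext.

The inverse of 5 mod 26 is 21, since 5·21=105≡1. Apply D(y)=21·(y−23) mod 26:
P(15): 21·(15−23)=-168≡14 → O
W(22): 21·(22−23)=-21≡5 → F
Y(24): 21·(24−23)=21 → V

OFV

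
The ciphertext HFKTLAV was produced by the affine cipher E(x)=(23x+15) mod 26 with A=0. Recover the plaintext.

UMTQKFY

The inverse of 23 mod 26 is 17, since 23·17=391≡1. Apply D(y)=17·(y−15) mod 26:
H(7): 17·(7−15)=-136≡20 → U
F(5): 17·(5−15)=-170≡12 → M
K(10): 17·(10−15)=-85≡19 → T
T(19): 17·(19−15)=68≡16 → Q
L(11): 17·(11−15)=-68≡10 → K
A(0): 17·(0−15)=-255≡5 → F
V(21): 17·(21−15)=102≡24 → Y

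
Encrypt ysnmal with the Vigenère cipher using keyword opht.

Repeat the key across the message: ophtop
y(24)+o(14): 38≡12 → m
s(18)+p(15): 33≡7 → h
n(13)+h(7): 20 → u
m(12)+t(19): 31≡5 → f
a(0)+o(14): 14 → o
l(11)+p(15): 26≡0 → a

mhufoa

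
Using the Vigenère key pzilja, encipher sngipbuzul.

hmotybjycw

Repeat the key across the message: pziljapzil
s(18)+p(15): 33≡7 → h
n(13)+z(25): 38≡12 → m
g(6)+i(8): 14 → o
i(8)+l(11): 19 → t
p(15)+j(9): 24 → y
b(1)+a(0): 1 → b
u(20)+p(15): 35≡9 → j
z(25)+z(25): 50≡24 → y
u(20)+i(8): 28≡2 → c
l(11)+l(11): 22 → w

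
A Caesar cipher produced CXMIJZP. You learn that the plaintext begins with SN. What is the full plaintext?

From the crib: C(2)−S(18)=-16≡10, so the shift is 10.
Subtract 10 from each ciphertext letter:
C(2): 2−10=-8≡18 → S
X(23): 23−10=13 → N
M(12): 12−10=2 → C
I(8): 8−10=-2≡24 → Y
J(9): 9−10=-1≡25 → Z
Z(25): 25−10=15 → P
P(15): 15−10=5 → F

SNCYZPF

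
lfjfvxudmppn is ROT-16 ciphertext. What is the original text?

l(11): 11−16=-5≡21 → v
f(5): 5−16=-11≡15 → p
j(9): 9−16=-7≡19 → t
f(5): 5−16=-11≡15 → p
v(21): 21−16=5 → f
x(23): 23−16=7 → h
u(20): 20−16=4 → e
d(3): 3−16=-13≡13 → n
m(12): 12−16=-4≡22 → w
p(15): 15−16=-1≡25 → z
p(15): 15−16=-1≡25 → z
n(13): 13−16=-3≡23 → x

vptpfhenwzzx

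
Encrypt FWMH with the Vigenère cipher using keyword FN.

KJRU

Repeat the key across the message: FNFN
F(5)+F(5): 10 → K
W(22)+N(13): 35≡9 → J
M(12)+F(5): 17 → R
H(7)+N(13): 20 → U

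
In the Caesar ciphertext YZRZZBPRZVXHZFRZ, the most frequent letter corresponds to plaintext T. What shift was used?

The most frequent ciphertext letter is Z (appears 6 times).
Z is position 25; T is position 19.
Shift = 6.

6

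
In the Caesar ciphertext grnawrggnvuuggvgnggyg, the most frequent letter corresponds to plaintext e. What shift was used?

2

The most frequent ciphertext letter is g (appears 9 times).
g is position 6; e is position 4.
Shift = 2.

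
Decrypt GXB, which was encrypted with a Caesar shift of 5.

G(6): 6−5=1 → B
X(23): 23−5=18 → S
B(1): 1−5=-4≡22 → W

BSW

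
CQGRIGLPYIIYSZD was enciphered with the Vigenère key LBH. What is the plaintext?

Repeat the key across the ciphertext: LBHLBHLBHLBHLBH
C(2)−L(11): -9≡17 → R
Q(16)−B(1): 15 → P
G(6)−H(7): -1≡25 → Z
R(17)−L(11): 6 → G
I(8)−B(1): 7 → H
G(6)−H(7): -1≡25 → Z
L(11)−L(11): 0 → A
P(15)−B(1): 14 → O
Y(24)−H(7): 17 → R
I(8)−L(11): -3≡23 → X
I(8)−B(1): 7 → H
Y(24)−H(7): 17 → R
S(18)−L(11): 7 → H
Z(25)−B(1): 24 → Y
D(3)−H(7): -4≡22 → W

RPZGHZAORXHRHYW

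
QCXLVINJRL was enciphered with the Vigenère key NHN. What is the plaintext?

DVKYOVACEY

Repeat the key across the ciphertext: NHNNHNNHNN
Q(16)−N(13): 3 → D
C(2)−H(7): -5≡21 → V
X(23)−N(13): 10 → K
L(11)−N(13): -2≡24 → Y
V(21)−H(7): 14 → O
I(8)−N(13): -5≡21 → V
N(13)−N(13): 0 → A
J(9)−H(7): 2 → C
R(17)−N(13): 4 → E
L(11)−N(13): -2≡24 → Y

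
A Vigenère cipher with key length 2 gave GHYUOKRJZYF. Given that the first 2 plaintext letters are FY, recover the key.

BJ

Subtract each crib letter from the matching ciphertext letter (mod 26):
G(6)−F(5)=1 → B
H(7)−Y(24)=-17≡9 → J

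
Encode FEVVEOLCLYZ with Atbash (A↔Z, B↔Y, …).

F(5) → U(20)
E(4) → V(21)
V(21) → E(4)
V(21) → E(4)
E(4) → V(21)
O(14) → L(11)
L(11) → O(14)
C(2) → X(23)
L(11) → O(14)
Y(24) → B(1)
Z(25) → A(0)

UVEEVLOXOBA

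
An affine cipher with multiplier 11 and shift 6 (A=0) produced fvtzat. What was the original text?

hznxqn

The inverse of 11 mod 26 is 19, since 11·19=209≡1. Apply D(y)=19·(y−6) mod 26:
f(5): 19·(5−6)=-19≡7 → h
v(21): 19·(21−6)=285≡25 → z
t(19): 19·(19−6)=247≡13 → n
z(25): 19·(25−6)=361≡23 → x
a(0): 19·(0−6)=-114≡16 → q
t(19): 19·(19−6)=247≡13 → n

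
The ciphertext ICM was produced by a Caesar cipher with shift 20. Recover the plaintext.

I(8): 8−20=-12≡14 → O
C(2): 2−20=-18≡8 → I
M(12): 12−20=-8≡18 → S

OIS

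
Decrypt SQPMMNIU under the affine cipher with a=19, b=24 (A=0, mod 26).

The inverse of 19 mod 26 is 11, since 19·11=209≡1. Apply D(y)=11·(y−24) mod 26:
S(18): 11·(18−24)=-66≡12 → M
Q(16): 11·(16−24)=-88≡16 → Q
P(15): 11·(15−24)=-99≡5 → F
M(12): 11·(12−24)=-132≡24 → Y
M(12): 11·(12−24)=-132≡24 → Y
N(13): 11·(13−24)=-121≡9 → J
I(8): 11·(8−24)=-176≡6 → G
U(20): 11·(20−24)=-44≡8 → I

MQFYYJGI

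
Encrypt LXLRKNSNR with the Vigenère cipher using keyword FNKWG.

Repeat the key across the message: FNKWGFNKW
L(11)+F(5): 16 → Q
X(23)+N(13): 36≡10 → K
L(11)+K(10): 21 → V
R(17)+W(22): 39≡13 → N
K(10)+G(6): 16 → Q
N(13)+F(5): 18 → S
S(18)+N(13): 31≡5 → F
N(13)+K(10): 23 → X
R(17)+W(22): 39≡13 → N

QKVNQSFXN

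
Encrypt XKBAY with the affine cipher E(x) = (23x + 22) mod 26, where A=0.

X(23): 23·23+22=551≡5 → F
K(10): 23·10+22=252≡18 → S
B(1): 23·1+22=45≡19 → T
A(0): 23·0+22=22 → W
Y(24): 23·24+22=574≡2 → C

FSTWC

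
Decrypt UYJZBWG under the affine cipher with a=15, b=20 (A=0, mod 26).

The inverse of 15 mod 26 is 7, since 15·7=105≡1. Apply D(y)=7·(y−20) mod 26:
U(20): 7·(20−20)=0 → A
Y(24): 7·(24−20)=28≡2 → C
J(9): 7·(9−20)=-77≡1 → B
Z(25): 7·(25−20)=35≡9 → J
B(1): 7·(1−20)=-133≡23 → X
W(22): 7·(22−20)=14 → O
G(6): 7·(6−20)=-98≡6 → G

ACBJXOG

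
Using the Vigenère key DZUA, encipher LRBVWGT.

OQVVZFN

Repeat the key across the message: DZUADZU
L(11)+D(3): 14 → O
R(17)+Z(25): 42≡16 → Q
B(1)+U(20): 21 → V
V(21)+A(0): 21 → V
W(22)+D(3): 25 → Z
G(6)+Z(25): 31≡5 → F
T(19)+U(20): 39≡13 → N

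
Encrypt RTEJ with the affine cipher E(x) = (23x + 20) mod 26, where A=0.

R(17): 23·17+20=411≡21 → V
T(19): 23·19+20=457≡15 → P
E(4): 23·4+20=112≡8 → I
J(9): 23·9+20=227≡19 → T

VPIT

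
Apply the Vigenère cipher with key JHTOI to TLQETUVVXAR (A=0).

CSJSBDCOLIA

Repeat the key across the message: JHTOIJHTOIJ
T(19)+J(9): 28≡2 → C
L(11)+H(7): 18 → S
Q(16)+T(19): 35≡9 → J
E(4)+O(14): 18 → S
T(19)+I(8): 27≡1 → B
U(20)+J(9): 29≡3 → D
V(21)+H(7): 28≡2 → C
V(21)+T(19): 40≡14 → O
X(23)+O(14): 37≡11 → L
A(0)+I(8): 8 → I
R(17)+J(9): 26≡0 → A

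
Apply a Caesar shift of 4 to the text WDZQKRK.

AHDUOVO

W(22): 22+4=26≡0 → A
D(3): 3+4=7 → H
Z(25): 25+4=29≡3 → D
Q(16): 16+4=20 → U
K(10): 10+4=14 → O
R(17): 17+4=21 → V
K(10): 10+4=14 → O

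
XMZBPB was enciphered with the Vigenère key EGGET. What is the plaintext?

TGTXWX

Repeat the key across the ciphertext: EGGETE
X(23)−E(4): 19 → T
M(12)−G(6): 6 → G
Z(25)−G(6): 19 → T
B(1)−E(4): -3≡23 → X
P(15)−T(19): -4≡22 → W
B(1)−E(4): -3≡23 → X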